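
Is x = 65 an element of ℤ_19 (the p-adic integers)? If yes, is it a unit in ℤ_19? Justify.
x ∈ ℤ_19^× (unit); v_19(x) = 0

ℤ_19 = {x ∈ ℚ_19 : v_19(x) ≥ 0} and ℤ_19^× = {x ∈ ℤ_19 : v_19(x) = 0}. Here v_19(65) = v_19(num) − v_19(den) = 0; compare against these criteria.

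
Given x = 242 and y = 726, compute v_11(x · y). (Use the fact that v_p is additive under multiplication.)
v_11(175692) = 4

v_p(x) = 2 (factor: 242 = 11^2 · 2); v_p(y) = 2 (factor: 726 = 11^2 · 6). Additivity: v_p(xy) = v_p(x) + v_p(y) = 2 + 2 = 4. (Direct check: xy = 175692 = 11^4 · (12).)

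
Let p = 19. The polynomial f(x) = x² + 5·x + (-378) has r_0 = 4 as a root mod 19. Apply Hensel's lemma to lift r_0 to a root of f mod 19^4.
r_3 = 103193 (mod 130321)

Hensel: r_{i+1} = r_i − f(r_i)·(f′(r_i))^{-1} mod 19^{i+2}, f′(x) = 2x + 5. Iterate:
  r_0 = 4 (mod 19)
  r_1 = 308 (mod 361)
  r_2 = 308 (mod 6859)
  r_3 = 103193 (mod 130321)
Final: r = 103193 satisfies f(r) ≡ 0 mod 19^4.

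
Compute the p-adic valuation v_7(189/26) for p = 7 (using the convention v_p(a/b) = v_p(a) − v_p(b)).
v_7(189/26) = 1

Factor powers of 7 from the numerator and denominator of the reduced fraction: 189 = 7^1 · 27 and 26 = 7^0 · 26. Apply v_p(a/b) = v_p(a) − v_p(b): v_7(189/26) = 1 − 0 = 1.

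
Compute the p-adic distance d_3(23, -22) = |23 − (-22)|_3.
d_3(23, -22) = 1/9

Step 1 — x − y = 23 − (-22) = 45. Step 2 — v_3(45) = 2 (factor: 45 = (3^2 · 5); the sign does not affect v_p). Step 3 — |x − y|_3 = 3^{-2} = 1/9.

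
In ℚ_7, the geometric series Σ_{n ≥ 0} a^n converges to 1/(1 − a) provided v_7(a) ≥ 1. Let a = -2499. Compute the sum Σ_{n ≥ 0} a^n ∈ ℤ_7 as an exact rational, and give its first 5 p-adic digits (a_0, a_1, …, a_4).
Σ a^n = 1/(1 − a) = 1/2500;  first 5 digits = (1, 0, 5, 6, 2)

v_7(a) = 2 ≥ 1, so the series converges in ℤ_7 to 1/(1 − a) = 1/(1 − (-2499)) = 1/2500. Expand this rational in ℤ_7: compute digits iteratively via d_i = x_i mod 7, x_{i+1} = (x_i − d_i)/7. The first 5 digits are (1, 0, 5, 6, 2).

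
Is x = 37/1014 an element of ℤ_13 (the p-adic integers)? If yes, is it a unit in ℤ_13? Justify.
x ∉ ℤ_13 (v_13(x) = -2 < 0)

ℤ_13 = {x ∈ ℚ_13 : v_13(x) ≥ 0} and ℤ_13^× = {x ∈ ℤ_13 : v_13(x) = 0}. Here v_13(37/1014) = v_13(num) − v_13(den) = -2; compare against these criteria.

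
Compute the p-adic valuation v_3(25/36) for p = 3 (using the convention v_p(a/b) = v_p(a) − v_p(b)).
v_3(25/36) = -2

Factor powers of 3 from the numerator and denominator of the reduced fraction: 25 = 3^0 · 25 and 36 = 3^2 · 4. Apply v_p(a/b) = v_p(a) − v_p(b): v_3(25/36) = 0 − 2 = -2.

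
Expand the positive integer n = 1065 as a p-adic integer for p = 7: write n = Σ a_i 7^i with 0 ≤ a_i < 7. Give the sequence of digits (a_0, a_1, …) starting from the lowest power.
(a_0, a_1, …) = (1, 5, 0, 3)

Repeated division by 7 gives the digits low-to-high: 1065 = 1 + 5·7^1 + 3·7^3. Digit sequence: (1, 5, 0, 3).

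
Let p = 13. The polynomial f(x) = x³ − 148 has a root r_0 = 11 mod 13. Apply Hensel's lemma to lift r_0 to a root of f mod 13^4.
r_3 = 3391 (mod 28561)

Hensel: r_{i+1} = r_i − f(r_i)/f′(r_i) mod 13^{i+2}, where f′(x) = 3x². Iterate:
  r_0 = 11 (mod 13)
  r_1 = 11 (mod 169)
  r_2 = 1194 (mod 2197)
  r_3 = 3391 (mod 28561)
Final: r = 3391 with f(r) ≡ 0 mod 13^4.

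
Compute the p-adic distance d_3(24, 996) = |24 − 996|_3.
d_3(24, 996) = 1/243

Step 1 — x − y = 24 − 996 = -972. Step 2 — v_3(-972) = 5 (factor: -972 = −(3^5 · 4); the sign does not affect v_p). Step 3 — |x − y|_3 = 3^{-5} = 1/243.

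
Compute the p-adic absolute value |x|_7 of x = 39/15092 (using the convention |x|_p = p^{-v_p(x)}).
|39/15092|_7 = 343

Step 1 — compute v_7(x) by factoring powers of 7 out of the numerator and denominator: v_7(39/15092) = -3. Step 2 — apply |x|_p = p^{-v_p(x)} = 7^{3} = 343.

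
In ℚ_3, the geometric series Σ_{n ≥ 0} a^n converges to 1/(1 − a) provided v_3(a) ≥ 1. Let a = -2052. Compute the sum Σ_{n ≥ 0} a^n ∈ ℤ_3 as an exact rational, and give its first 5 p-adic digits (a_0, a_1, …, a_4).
Σ a^n = 1/(1 − a) = 1/2053;  first 5 digits = (1, 0, 0, 2, 1)

v_3(a) = 3 ≥ 1, so the series converges in ℤ_3 to 1/(1 − a) = 1/(1 − (-2052)) = 1/2053. Expand this rational in ℤ_3: compute digits iteratively via d_i = x_i mod 3, x_{i+1} = (x_i − d_i)/3. The first 5 digits are (1, 0, 0, 2, 1).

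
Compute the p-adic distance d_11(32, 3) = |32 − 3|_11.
d_11(32, 3) = 1

Step 1 — x − y = 32 − 3 = 29. Step 2 — v_11(29) = 0 (factor: 29 = (11^0 · 29); the sign does not affect v_p). Step 3 — |x − y|_11 = 11^{0} = 1.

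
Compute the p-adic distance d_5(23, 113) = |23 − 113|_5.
d_5(23, 113) = 1/5

Step 1 — x − y = 23 − 113 = -90. Step 2 — v_5(-90) = 1 (factor: -90 = −(5^1 · 18); the sign does not affect v_p). Step 3 — |x − y|_5 = 5^{-1} = 1/5.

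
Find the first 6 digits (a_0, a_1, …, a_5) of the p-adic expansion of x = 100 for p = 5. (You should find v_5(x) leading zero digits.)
(a_0, …, a_5) = (0, 0, 4, 0, 0, 0)

v_5(100) = 2, so a_0 = ... = a_1 = 0. Factor out: x = 5^2 · u with u = 4 a unit in ℤ_5. Expand u iteratively via a_{v+i} = u_i mod 5, u_{i+1} = (u_i − a_{v+i})/5:
  u_0 = 4;  a_2 = 4;  u_1 = (u_0 − 4)/5 = 0
  u_1 = 0;  a_3 = 0;  u_2 = (u_1 − 0)/5 = 0
  u_2 = 0;  a_4 = 0;  u_3 = (u_2 − 0)/5 = 0
  u_3 = 0;  a_5 = 0;  u_4 = (u_3 − 0)/5 = 0
Digits: (0, 0, 4, 0, 0, 0).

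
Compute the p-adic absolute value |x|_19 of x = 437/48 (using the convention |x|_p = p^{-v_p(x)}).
|437/48|_19 = 1/19

Step 1 — compute v_19(x) by factoring powers of 19 out of the numerator and denominator: v_19(437/48) = 1. Step 2 — apply |x|_p = p^{-v_p(x)} = 19^{-1} = 1/19.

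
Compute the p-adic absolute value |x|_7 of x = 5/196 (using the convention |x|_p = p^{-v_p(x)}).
|5/196|_7 = 49

Step 1 — compute v_7(x) by factoring powers of 7 out of the numerator and denominator: v_7(5/196) = -2. Step 2 — apply |x|_p = p^{-v_p(x)} = 7^{2} = 49.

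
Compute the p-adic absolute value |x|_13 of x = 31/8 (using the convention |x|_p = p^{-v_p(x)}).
|31/8|_13 = 1

Step 1 — compute v_13(x) by factoring powers of 13 out of the numerator and denominator: v_13(31/8) = 0. Step 2 — apply |x|_p = p^{-v_p(x)} = 13^{0} = 1.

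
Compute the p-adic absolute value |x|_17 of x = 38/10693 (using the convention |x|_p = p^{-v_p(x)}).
|38/10693|_17 = 289

Step 1 — compute v_17(x) by factoring powers of 17 out of the numerator and denominator: v_17(38/10693) = -2. Step 2 — apply |x|_p = p^{-v_p(x)} = 17^{2} = 289.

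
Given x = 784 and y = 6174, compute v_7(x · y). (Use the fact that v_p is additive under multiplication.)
v_7(4840416) = 5

v_p(x) = 2 (factor: 784 = 7^2 · 16); v_p(y) = 3 (factor: 6174 = 7^3 · 18). Additivity: v_p(xy) = v_p(x) + v_p(y) = 2 + 3 = 5. (Direct check: xy = 4840416 = 7^5 · (288).)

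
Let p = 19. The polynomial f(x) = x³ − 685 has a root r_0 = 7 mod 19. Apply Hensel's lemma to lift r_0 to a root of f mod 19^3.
r_2 = 444 (mod 6859)

Hensel: r_{i+1} = r_i − f(r_i)/f′(r_i) mod 19^{i+2}, where f′(x) = 3x². Iterate:
  r_0 = 7 (mod 19)
  r_1 = 83 (mod 361)
  r_2 = 444 (mod 6859)
Final: r = 444 with f(r) ≡ 0 mod 19^3.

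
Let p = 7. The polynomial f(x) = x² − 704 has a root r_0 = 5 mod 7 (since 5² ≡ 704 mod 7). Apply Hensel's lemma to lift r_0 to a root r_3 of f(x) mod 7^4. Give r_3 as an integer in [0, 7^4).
r_3 = 1734 (mod 2401)

Hensel's recurrence: r_{i+1} = r_i − f(r_i)·(f′(r_i))^{-1} mod 7^{i+2}, with f′(x) = 2x. Iterate:
  r_0 = 5 (mod 7)
  r_1 = 19 (mod 49)
  r_2 = 19 (mod 343)
  r_3 = 1734 (mod 2401)
Final: r_3 = 1734, and one checks f(r_3) ≡ 0 mod 7^4.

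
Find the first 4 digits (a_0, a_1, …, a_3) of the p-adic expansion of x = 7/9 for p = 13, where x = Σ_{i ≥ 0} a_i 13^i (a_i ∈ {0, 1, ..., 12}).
(a_0, …, a_3) = (8, 11, 2, 7)

v_13(7/9) = 0 (numerator and denominator both coprime to 13), so x ∈ ℤ_13^×. Compute digits iteratively via a_i = x_i mod 13, x_{i+1} = (x_i − a_i)/13, with x_0 = x:
  x_0 = 7/9;  a_0 = 8;  x_1 = (x_0 − 8)/13 = -5/9
  x_1 = -5/9;  a_1 = 11;  x_2 = (x_1 − 11)/13 = -8/9
  x_2 = -8/9;  a_2 = 2;  x_3 = (x_2 − 2)/13 = -2/9
  x_3 = -2/9;  a_3 = 7;  x_4 = (x_3 − 7)/13 = -5/9
Digits: (8, 11, 2, 7).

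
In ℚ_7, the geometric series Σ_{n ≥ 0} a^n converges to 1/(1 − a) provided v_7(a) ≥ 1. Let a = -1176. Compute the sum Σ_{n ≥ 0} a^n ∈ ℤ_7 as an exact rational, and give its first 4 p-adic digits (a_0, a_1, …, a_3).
Σ a^n = 1/(1 − a) = 1/1177;  first 4 digits = (1, 0, 4, 3)

v_7(a) = 2 ≥ 1, so the series converges in ℤ_7 to 1/(1 − a) = 1/(1 − (-1176)) = 1/1177. Expand this rational in ℤ_7: compute digits iteratively via d_i = x_i mod 7, x_{i+1} = (x_i − d_i)/7. The first 4 digits are (1, 0, 4, 3).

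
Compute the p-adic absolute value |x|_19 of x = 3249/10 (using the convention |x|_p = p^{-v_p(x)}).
|3249/10|_19 = 1/361

Step 1 — compute v_19(x) by factoring powers of 19 out of the numerator and denominator: v_19(3249/10) = 2. Step 2 — apply |x|_p = p^{-v_p(x)} = 19^{-2} = 1/361.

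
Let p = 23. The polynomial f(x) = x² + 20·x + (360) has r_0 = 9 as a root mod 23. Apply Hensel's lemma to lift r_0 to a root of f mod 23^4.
r_3 = 30967 (mod 279841)

Hensel: r_{i+1} = r_i − f(r_i)·(f′(r_i))^{-1} mod 23^{i+2}, f′(x) = 2x + 20. Iterate:
  r_0 = 9 (mod 23)
  r_1 = 285 (mod 529)
  r_2 = 6633 (mod 12167)
  r_3 = 30967 (mod 279841)
Final: r = 30967 satisfies f(r) ≡ 0 mod 23^4.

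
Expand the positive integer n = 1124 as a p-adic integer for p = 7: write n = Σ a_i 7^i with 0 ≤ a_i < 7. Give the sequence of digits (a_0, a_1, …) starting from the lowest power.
(a_0, a_1, …) = (4, 6, 1, 3)

Repeated division by 7 gives the digits low-to-high: 1124 = 4 + 6·7^1 + 1·7^2 + 3·7^3. Digit sequence: (4, 6, 1, 3).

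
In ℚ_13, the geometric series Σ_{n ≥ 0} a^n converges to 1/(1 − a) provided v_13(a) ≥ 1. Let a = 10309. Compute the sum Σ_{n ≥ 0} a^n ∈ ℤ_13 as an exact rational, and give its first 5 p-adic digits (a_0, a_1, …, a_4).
Σ a^n = 1/(1 − a) = -1/10308;  first 5 digits = (1, 0, 9, 4, 3)

v_13(a) = 2 ≥ 1, so the series converges in ℤ_13 to 1/(1 − a) = 1/(1 − 10309) = -1/10308. Expand this rational in ℤ_13: compute digits iteratively via d_i = x_i mod 13, x_{i+1} = (x_i − d_i)/13. The first 5 digits are (1, 0, 9, 4, 3).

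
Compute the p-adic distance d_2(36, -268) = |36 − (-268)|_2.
d_2(36, -268) = 1/16

Step 1 — x − y = 36 − (-268) = 304. Step 2 — v_2(304) = 4 (factor: 304 = (2^4 · 19); the sign does not affect v_p). Step 3 — |x − y|_2 = 2^{-4} = 1/16.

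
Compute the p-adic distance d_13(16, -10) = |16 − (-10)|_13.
d_13(16, -10) = 1/13

Step 1 — x − y = 16 − (-10) = 26. Step 2 — v_13(26) = 1 (factor: 26 = (13^1 · 2); the sign does not affect v_p). Step 3 — |x − y|_13 = 13^{-1} = 1/13.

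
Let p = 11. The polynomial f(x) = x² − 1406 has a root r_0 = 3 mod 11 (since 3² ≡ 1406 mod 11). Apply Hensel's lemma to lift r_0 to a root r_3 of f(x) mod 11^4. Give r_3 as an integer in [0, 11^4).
r_3 = 1103 (mod 14641)

Hensel's recurrence: r_{i+1} = r_i − f(r_i)·(f′(r_i))^{-1} mod 11^{i+2}, with f′(x) = 2x. Iterate:
  r_0 = 3 (mod 11)
  r_1 = 14 (mod 121)
  r_2 = 1103 (mod 1331)
  r_3 = 1103 (mod 14641)
Final: r_3 = 1103, and one checks f(r_3) ≡ 0 mod 11^4.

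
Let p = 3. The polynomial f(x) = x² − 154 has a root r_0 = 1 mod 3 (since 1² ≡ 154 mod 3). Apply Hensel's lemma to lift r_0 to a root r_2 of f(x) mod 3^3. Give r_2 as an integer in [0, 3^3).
r_2 = 10 (mod 27)

Hensel's recurrence: r_{i+1} = r_i − f(r_i)·(f′(r_i))^{-1} mod 3^{i+2}, with f′(x) = 2x. Iterate:
  r_0 = 1 (mod 3)
  r_1 = 1 (mod 9)
  r_2 = 10 (mod 27)
Final: r_2 = 10, and one checks f(r_2) ≡ 0 mod 3^3.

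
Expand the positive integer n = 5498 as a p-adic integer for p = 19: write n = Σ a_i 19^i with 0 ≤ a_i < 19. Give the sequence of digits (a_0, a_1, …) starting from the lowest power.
(a_0, a_1, …) = (7, 4, 15)

Repeated division by 19 gives the digits low-to-high: 5498 = 7 + 4·19^1 + 15·19^2. Digit sequence: (7, 4, 15).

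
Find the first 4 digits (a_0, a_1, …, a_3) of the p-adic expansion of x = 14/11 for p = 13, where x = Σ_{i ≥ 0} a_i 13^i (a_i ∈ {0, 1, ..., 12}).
(a_0, …, a_3) = (6, 2, 1, 7)

v_13(14/11) = 0 (numerator and denominator both coprime to 13), so x ∈ ℤ_13^×. Compute digits iteratively via a_i = x_i mod 13, x_{i+1} = (x_i − a_i)/13, with x_0 = x:
  x_0 = 14/11;  a_0 = 6;  x_1 = (x_0 − 6)/13 = -4/11
  x_1 = -4/11;  a_1 = 2;  x_2 = (x_1 − 2)/13 = -2/11
  x_2 = -2/11;  a_2 = 1;  x_3 = (x_2 − 1)/13 = -1/11
  x_3 = -1/11;  a_3 = 7;  x_4 = (x_3 − 7)/13 = -6/11
Digits: (6, 2, 1, 7).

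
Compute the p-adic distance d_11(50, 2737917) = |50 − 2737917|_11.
d_11(50, 2737917) = 1/161051

Step 1 — x − y = 50 − 2737917 = -2737867. Step 2 — v_11(-2737867) = 5 (factor: -2737867 = −(11^5 · 17); the sign does not affect v_p). Step 3 — |x − y|_11 = 11^{-5} = 1/161051.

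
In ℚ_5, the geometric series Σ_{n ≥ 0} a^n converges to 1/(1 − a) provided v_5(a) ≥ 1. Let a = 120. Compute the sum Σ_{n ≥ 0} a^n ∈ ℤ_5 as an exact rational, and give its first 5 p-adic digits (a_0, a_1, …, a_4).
Σ a^n = 1/(1 − a) = -1/119;  first 5 digits = (1, 4, 0, 0, 4)

v_5(a) = 1 ≥ 1, so the series converges in ℤ_5 to 1/(1 − a) = 1/(1 − 120) = -1/119. Expand this rational in ℤ_5: compute digits iteratively via d_i = x_i mod 5, x_{i+1} = (x_i − d_i)/5. The first 5 digits are (1, 4, 0, 0, 4).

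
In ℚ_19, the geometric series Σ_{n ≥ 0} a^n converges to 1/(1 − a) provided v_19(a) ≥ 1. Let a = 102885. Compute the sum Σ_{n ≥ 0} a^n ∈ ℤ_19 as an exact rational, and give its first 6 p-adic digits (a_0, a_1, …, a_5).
Σ a^n = 1/(1 − a) = -1/102884;  first 6 digits = (1, 0, 0, 15, 0, 0)

v_19(a) = 3 ≥ 1, so the series converges in ℤ_19 to 1/(1 − a) = 1/(1 − 102885) = -1/102884. Expand this rational in ℤ_19: compute digits iteratively via d_i = x_i mod 19, x_{i+1} = (x_i − d_i)/19. The first 6 digits are (1, 0, 0, 15, 0, 0).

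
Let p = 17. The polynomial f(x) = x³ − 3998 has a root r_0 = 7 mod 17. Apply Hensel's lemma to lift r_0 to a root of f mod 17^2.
r_1 = 24 (mod 289)

Hensel: r_{i+1} = r_i − f(r_i)/f′(r_i) mod 17^{i+2}, where f′(x) = 3x². Iterate:
  r_0 = 7 (mod 17)
  r_1 = 24 (mod 289)
Final: r = 24 with f(r) ≡ 0 mod 17^2.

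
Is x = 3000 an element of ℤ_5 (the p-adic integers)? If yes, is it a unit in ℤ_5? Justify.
x ∈ ℤ_5 but not a unit; v_5(x) = 3 > 0

ℤ_5 = {x ∈ ℚ_5 : v_5(x) ≥ 0} and ℤ_5^× = {x ∈ ℤ_5 : v_5(x) = 0}. Here v_5(3000) = v_5(num) − v_5(den) = 3; compare against these criteria.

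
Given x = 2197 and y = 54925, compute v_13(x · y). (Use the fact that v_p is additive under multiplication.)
v_13(120670225) = 6

v_p(x) = 3 (factor: 2197 = 13^3 · 1); v_p(y) = 3 (factor: 54925 = 13^3 · 25). Additivity: v_p(xy) = v_p(x) + v_p(y) = 3 + 3 = 6. (Direct check: xy = 120670225 = 13^6 · (25).)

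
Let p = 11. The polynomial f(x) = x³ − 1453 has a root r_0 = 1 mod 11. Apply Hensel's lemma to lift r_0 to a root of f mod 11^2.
r_1 = 1 (mod 121)

Hensel: r_{i+1} = r_i − f(r_i)/f′(r_i) mod 11^{i+2}, where f′(x) = 3x². Iterate:
  r_0 = 1 (mod 11)
  r_1 = 1 (mod 121)
Final: r = 1 with f(r) ≡ 0 mod 11^2.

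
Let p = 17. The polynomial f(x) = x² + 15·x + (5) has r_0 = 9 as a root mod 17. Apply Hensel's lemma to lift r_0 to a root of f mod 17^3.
r_2 = 2542 (mod 4913)

Hensel: r_{i+1} = r_i − f(r_i)·(f′(r_i))^{-1} mod 17^{i+2}, f′(x) = 2x + 15. Iterate:
  r_0 = 9 (mod 17)
  r_1 = 230 (mod 289)
  r_2 = 2542 (mod 4913)
Final: r = 2542 satisfies f(r) ≡ 0 mod 17^3.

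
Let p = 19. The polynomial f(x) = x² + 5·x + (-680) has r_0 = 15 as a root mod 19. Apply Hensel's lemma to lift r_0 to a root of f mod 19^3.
r_2 = 3378 (mod 6859)

Hensel: r_{i+1} = r_i − f(r_i)·(f′(r_i))^{-1} mod 19^{i+2}, f′(x) = 2x + 5. Iterate:
  r_0 = 15 (mod 19)
  r_1 = 129 (mod 361)
  r_2 = 3378 (mod 6859)
Final: r = 3378 satisfies f(r) ≡ 0 mod 19^3.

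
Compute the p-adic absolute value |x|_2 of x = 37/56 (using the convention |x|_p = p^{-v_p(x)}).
|37/56|_2 = 8

Step 1 — compute v_2(x) by factoring powers of 2 out of the numerator and denominator: v_2(37/56) = -3. Step 2 — apply |x|_p = p^{-v_p(x)} = 2^{3} = 8.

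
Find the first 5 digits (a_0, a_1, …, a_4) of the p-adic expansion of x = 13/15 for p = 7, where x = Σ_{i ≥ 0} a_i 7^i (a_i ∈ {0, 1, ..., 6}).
(a_0, …, a_4) = (6, 3, 6, 0, 5)

v_7(13/15) = 0 (numerator and denominator both coprime to 7), so x ∈ ℤ_7^×. Compute digits iteratively via a_i = x_i mod 7, x_{i+1} = (x_i − a_i)/7, with x_0 = x:
  x_0 = 13/15;  a_0 = 6;  x_1 = (x_0 − 6)/7 = -11/15
  x_1 = -11/15;  a_1 = 3;  x_2 = (x_1 − 3)/7 = -8/15
  x_2 = -8/15;  a_2 = 6;  x_3 = (x_2 − 6)/7 = -14/15
  x_3 = -14/15;  a_3 = 0;  x_4 = (x_3 − 0)/7 = -2/15
  x_4 = -2/15;  a_4 = 5;  x_5 = (x_4 − 5)/7 = -11/15
Digits: (6, 3, 6, 0, 5).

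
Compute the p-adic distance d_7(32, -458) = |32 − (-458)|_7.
d_7(32, -458) = 1/49

Step 1 — x − y = 32 − (-458) = 490. Step 2 — v_7(490) = 2 (factor: 490 = (7^2 · 10); the sign does not affect v_p). Step 3 — |x − y|_7 = 7^{-2} = 1/49.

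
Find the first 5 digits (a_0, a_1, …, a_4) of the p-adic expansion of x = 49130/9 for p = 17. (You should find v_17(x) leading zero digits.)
(a_0, …, a_4) = (0, 0, 0, 3, 15)

v_17(49130/9) = 3, so a_0 = ... = a_2 = 0. Factor out: x = 17^3 · u with u = 10/9 a unit in ℤ_17. Expand u iteratively via a_{v+i} = u_i mod 17, u_{i+1} = (u_i − a_{v+i})/17:
  u_0 = 10/9;  a_3 = 3;  u_1 = (u_0 − 3)/17 = -1/9
  u_1 = -1/9;  a_4 = 15;  u_2 = (u_1 − 15)/17 = -8/9
Digits: (0, 0, 0, 3, 15).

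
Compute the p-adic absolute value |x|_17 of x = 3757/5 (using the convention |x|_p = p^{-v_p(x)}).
|3757/5|_17 = 1/289

Step 1 — compute v_17(x) by factoring powers of 17 out of the numerator and denominator: v_17(3757/5) = 2. Step 2 — apply |x|_p = p^{-v_p(x)} = 17^{-2} = 1/289.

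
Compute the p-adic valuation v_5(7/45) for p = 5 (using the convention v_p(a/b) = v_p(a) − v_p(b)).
v_5(7/45) = -1

Factor powers of 5 from the numerator and denominator of the reduced fraction: 7 = 5^0 · 7 and 45 = 5^1 · 9. Apply v_p(a/b) = v_p(a) − v_p(b): v_5(7/45) = 0 − 1 = -1.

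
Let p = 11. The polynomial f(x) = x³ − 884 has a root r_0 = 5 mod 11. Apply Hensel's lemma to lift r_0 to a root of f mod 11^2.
r_1 = 49 (mod 121)

Hensel: r_{i+1} = r_i − f(r_i)/f′(r_i) mod 11^{i+2}, where f′(x) = 3x². Iterate:
  r_0 = 5 (mod 11)
  r_1 = 49 (mod 121)
Final: r = 49 with f(r) ≡ 0 mod 11^2.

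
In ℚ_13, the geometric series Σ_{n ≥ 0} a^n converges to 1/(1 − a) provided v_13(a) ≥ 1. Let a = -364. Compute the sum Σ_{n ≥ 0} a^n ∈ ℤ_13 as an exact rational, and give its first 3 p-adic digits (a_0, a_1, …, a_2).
Σ a^n = 1/(1 − a) = 1/365;  first 3 digits = (1, 11, 1)

v_13(a) = 1 ≥ 1, so the series converges in ℤ_13 to 1/(1 − a) = 1/(1 − (-364)) = 1/365. Expand this rational in ℤ_13: compute digits iteratively via d_i = x_i mod 13, x_{i+1} = (x_i − d_i)/13. The first 3 digits are (1, 11, 1).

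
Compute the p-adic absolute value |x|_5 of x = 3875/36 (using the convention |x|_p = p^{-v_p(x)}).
|3875/36|_5 = 1/125

Step 1 — compute v_5(x) by factoring powers of 5 out of the numerator and denominator: v_5(3875/36) = 3. Step 2 — apply |x|_p = p^{-v_p(x)} = 5^{-3} = 1/125.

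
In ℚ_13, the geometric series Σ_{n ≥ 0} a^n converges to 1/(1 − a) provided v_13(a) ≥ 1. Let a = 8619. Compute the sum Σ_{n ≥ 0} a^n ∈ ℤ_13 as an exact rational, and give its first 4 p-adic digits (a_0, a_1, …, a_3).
Σ a^n = 1/(1 − a) = -1/8618;  first 4 digits = (1, 0, 12, 3)

v_13(a) = 2 ≥ 1, so the series converges in ℤ_13 to 1/(1 − a) = 1/(1 − 8619) = -1/8618. Expand this rational in ℤ_13: compute digits iteratively via d_i = x_i mod 13, x_{i+1} = (x_i − d_i)/13. The first 4 digits are (1, 0, 12, 3).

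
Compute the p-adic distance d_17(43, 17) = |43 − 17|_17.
d_17(43, 17) = 1

Step 1 — x − y = 43 − 17 = 26. Step 2 — v_17(26) = 0 (factor: 26 = (17^0 · 26); the sign does not affect v_p). Step 3 — |x − y|_17 = 17^{0} = 1.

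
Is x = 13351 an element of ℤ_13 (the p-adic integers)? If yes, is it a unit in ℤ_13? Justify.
x ∈ ℤ_13 but not a unit; v_13(x) = 2 > 0

ℤ_13 = {x ∈ ℚ_13 : v_13(x) ≥ 0} and ℤ_13^× = {x ∈ ℤ_13 : v_13(x) = 0}. Here v_13(13351) = v_13(num) − v_13(den) = 2; compare against these criteria.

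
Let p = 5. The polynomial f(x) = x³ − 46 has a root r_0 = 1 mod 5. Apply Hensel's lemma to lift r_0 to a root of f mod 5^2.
r_1 = 16 (mod 25)

Hensel: r_{i+1} = r_i − f(r_i)/f′(r_i) mod 5^{i+2}, where f′(x) = 3x². Iterate:
  r_0 = 1 (mod 5)
  r_1 = 16 (mod 25)
Final: r = 16 with f(r) ≡ 0 mod 5^2.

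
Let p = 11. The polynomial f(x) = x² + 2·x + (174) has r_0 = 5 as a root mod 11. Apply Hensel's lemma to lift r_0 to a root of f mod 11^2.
r_1 = 38 (mod 121)

Hensel: r_{i+1} = r_i − f(r_i)·(f′(r_i))^{-1} mod 11^{i+2}, f′(x) = 2x + 2. Iterate:
  r_0 = 5 (mod 11)
  r_1 = 38 (mod 121)
Final: r = 38 satisfies f(r) ≡ 0 mod 11^2.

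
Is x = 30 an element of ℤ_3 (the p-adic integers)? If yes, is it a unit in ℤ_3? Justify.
x ∈ ℤ_3 but not a unit; v_3(x) = 1 > 0

ℤ_3 = {x ∈ ℚ_3 : v_3(x) ≥ 0} and ℤ_3^× = {x ∈ ℤ_3 : v_3(x) = 0}. Here v_3(30) = v_3(num) − v_3(den) = 1; compare against these criteria.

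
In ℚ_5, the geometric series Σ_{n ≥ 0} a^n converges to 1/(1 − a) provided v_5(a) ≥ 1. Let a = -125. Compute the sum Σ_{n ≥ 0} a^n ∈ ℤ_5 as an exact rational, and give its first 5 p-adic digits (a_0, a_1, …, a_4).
Σ a^n = 1/(1 − a) = 1/126;  first 5 digits = (1, 0, 0, 4, 4)

v_5(a) = 3 ≥ 1, so the series converges in ℤ_5 to 1/(1 − a) = 1/(1 − (-125)) = 1/126. Expand this rational in ℤ_5: compute digits iteratively via d_i = x_i mod 5, x_{i+1} = (x_i − d_i)/5. The first 5 digits are (1, 0, 0, 4, 4).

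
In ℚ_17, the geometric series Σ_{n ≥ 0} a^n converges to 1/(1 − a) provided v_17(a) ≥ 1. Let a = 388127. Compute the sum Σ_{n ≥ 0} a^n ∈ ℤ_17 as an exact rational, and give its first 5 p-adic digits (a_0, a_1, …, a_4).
Σ a^n = 1/(1 − a) = -1/388126;  first 5 digits = (1, 0, 0, 11, 4)

v_17(a) = 3 ≥ 1, so the series converges in ℤ_17 to 1/(1 − a) = 1/(1 − 388127) = -1/388126. Expand this rational in ℤ_17: compute digits iteratively via d_i = x_i mod 17, x_{i+1} = (x_i − d_i)/17. The first 5 digits are (1, 0, 0, 11, 4).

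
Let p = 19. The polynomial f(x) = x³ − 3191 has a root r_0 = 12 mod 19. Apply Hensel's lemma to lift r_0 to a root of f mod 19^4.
r_3 = 84049 (mod 130321)

Hensel: r_{i+1} = r_i − f(r_i)/f′(r_i) mod 19^{i+2}, where f′(x) = 3x². Iterate:
  r_0 = 12 (mod 19)
  r_1 = 297 (mod 361)
  r_2 = 1741 (mod 6859)
  r_3 = 84049 (mod 130321)
Final: r = 84049 with f(r) ≡ 0 mod 19^4.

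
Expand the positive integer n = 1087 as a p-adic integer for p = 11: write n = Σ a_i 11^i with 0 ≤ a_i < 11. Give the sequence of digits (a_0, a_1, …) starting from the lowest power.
(a_0, a_1, …) = (9, 10, 8)

Repeated division by 11 gives the digits low-to-high: 1087 = 9 + 10·11^1 + 8·11^2. Digit sequence: (9, 10, 8).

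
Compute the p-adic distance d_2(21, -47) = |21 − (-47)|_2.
d_2(21, -47) = 1/4

Step 1 — x − y = 21 − (-47) = 68. Step 2 — v_2(68) = 2 (factor: 68 = (2^2 · 17); the sign does not affect v_p). Step 3 — |x − y|_2 = 2^{-2} = 1/4.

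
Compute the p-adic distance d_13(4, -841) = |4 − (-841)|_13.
d_13(4, -841) = 1/169

Step 1 — x − y = 4 − (-841) = 845. Step 2 — v_13(845) = 2 (factor: 845 = (13^2 · 5); the sign does not affect v_p). Step 3 — |x − y|_13 = 13^{-2} = 1/169.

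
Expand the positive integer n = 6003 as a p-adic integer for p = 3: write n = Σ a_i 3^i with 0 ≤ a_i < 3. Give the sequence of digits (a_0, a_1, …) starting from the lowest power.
(a_0, a_1, …) = (0, 0, 1, 0, 2, 0, 2, 2)

Repeated division by 3 gives the digits low-to-high: 6003 = 1·3^2 + 2·3^4 + 2·3^6 + 2·3^7. Digit sequence: (0, 0, 1, 0, 2, 0, 2, 2).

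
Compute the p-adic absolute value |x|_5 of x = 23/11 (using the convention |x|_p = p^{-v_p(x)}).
|23/11|_5 = 1

Step 1 — compute v_5(x) by factoring powers of 5 out of the numerator and denominator: v_5(23/11) = 0. Step 2 — apply |x|_p = p^{-v_p(x)} = 5^{0} = 1.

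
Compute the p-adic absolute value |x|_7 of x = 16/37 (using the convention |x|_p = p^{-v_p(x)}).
|16/37|_7 = 1

Step 1 — compute v_7(x) by factoring powers of 7 out of the numerator and denominator: v_7(16/37) = 0. Step 2 — apply |x|_p = p^{-v_p(x)} = 7^{0} = 1.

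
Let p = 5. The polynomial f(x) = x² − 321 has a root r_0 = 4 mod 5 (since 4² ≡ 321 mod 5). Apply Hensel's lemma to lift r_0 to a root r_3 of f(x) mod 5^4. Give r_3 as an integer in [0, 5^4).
r_3 = 264 (mod 625)

Hensel's recurrence: r_{i+1} = r_i − f(r_i)·(f′(r_i))^{-1} mod 5^{i+2}, with f′(x) = 2x. Iterate:
  r_0 = 4 (mod 5)
  r_1 = 14 (mod 25)
  r_2 = 14 (mod 125)
  r_3 = 264 (mod 625)
Final: r_3 = 264, and one checks f(r_3) ≡ 0 mod 5^4.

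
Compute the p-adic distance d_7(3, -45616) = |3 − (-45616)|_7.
d_7(3, -45616) = 1/2401

Step 1 — x − y = 3 − (-45616) = 45619. Step 2 — v_7(45619) = 4 (factor: 45619 = (7^4 · 19); the sign does not affect v_p). Step 3 — |x − y|_7 = 7^{-4} = 1/2401.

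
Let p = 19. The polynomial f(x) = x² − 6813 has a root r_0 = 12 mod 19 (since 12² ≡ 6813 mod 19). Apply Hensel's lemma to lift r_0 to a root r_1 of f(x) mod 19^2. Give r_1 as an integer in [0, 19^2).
r_1 = 335 (mod 361)

Hensel's recurrence: r_{i+1} = r_i − f(r_i)·(f′(r_i))^{-1} mod 19^{i+2}, with f′(x) = 2x. Iterate:
  r_0 = 12 (mod 19)
  r_1 = 335 (mod 361)
Final: r_1 = 335, and one checks f(r_1) ≡ 0 mod 19^2.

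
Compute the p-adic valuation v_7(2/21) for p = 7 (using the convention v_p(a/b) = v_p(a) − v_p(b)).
v_7(2/21) = -1

Factor powers of 7 from the numerator and denominator of the reduced fraction: 2 = 7^0 · 2 and 21 = 7^1 · 3. Apply v_p(a/b) = v_p(a) − v_p(b): v_7(2/21) = 0 − 1 = -1.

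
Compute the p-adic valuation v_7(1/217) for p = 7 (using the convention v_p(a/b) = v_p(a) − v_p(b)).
v_7(1/217) = -1

Factor powers of 7 from the numerator and denominator of the reduced fraction: 1 = 7^0 · 1 and 217 = 7^1 · 31. Apply v_p(a/b) = v_p(a) − v_p(b): v_7(1/217) = 0 − 1 = -1.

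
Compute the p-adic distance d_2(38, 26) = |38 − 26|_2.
d_2(38, 26) = 1/4

Step 1 — x − y = 38 − 26 = 12. Step 2 — v_2(12) = 2 (factor: 12 = (2^2 · 3); the sign does not affect v_p). Step 3 — |x − y|_2 = 2^{-2} = 1/4.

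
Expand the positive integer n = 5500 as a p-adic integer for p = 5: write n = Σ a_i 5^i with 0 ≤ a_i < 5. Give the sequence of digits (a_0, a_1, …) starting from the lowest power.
(a_0, a_1, …) = (0, 0, 0, 4, 3, 1)

Repeated division by 5 gives the digits low-to-high: 5500 = 4·5^3 + 3·5^4 + 1·5^5. Digit sequence: (0, 0, 0, 4, 3, 1).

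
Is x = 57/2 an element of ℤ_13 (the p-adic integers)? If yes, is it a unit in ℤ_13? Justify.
x ∈ ℤ_13^× (unit); v_13(x) = 0

ℤ_13 = {x ∈ ℚ_13 : v_13(x) ≥ 0} and ℤ_13^× = {x ∈ ℤ_13 : v_13(x) = 0}. Here v_13(57/2) = v_13(num) − v_13(den) = 0; compare against these criteria.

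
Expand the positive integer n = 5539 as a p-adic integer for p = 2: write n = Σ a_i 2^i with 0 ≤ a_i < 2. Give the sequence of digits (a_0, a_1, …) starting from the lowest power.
(a_0, a_1, …) = (1, 1, 0, 0, 0, 1, 0, 1, 1, 0, 1, 0, 1)

Repeated division by 2 gives the digits low-to-high: 5539 = 1 + 1·2^1 + 1·2^5 + 1·2^7 + 1·2^8 + 1·2^10 + 1·2^12. Digit sequence: (1, 1, 0, 0, 0, 1, 0, 1, 1, 0, 1, 0, 1).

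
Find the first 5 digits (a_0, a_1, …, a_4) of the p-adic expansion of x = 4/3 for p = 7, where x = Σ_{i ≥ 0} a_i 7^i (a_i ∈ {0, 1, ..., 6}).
(a_0, …, a_4) = (6, 4, 4, 4, 4)

v_7(4/3) = 0 (numerator and denominator both coprime to 7), so x ∈ ℤ_7^×. Compute digits iteratively via a_i = x_i mod 7, x_{i+1} = (x_i − a_i)/7, with x_0 = x:
  x_0 = 4/3;  a_0 = 6;  x_1 = (x_0 − 6)/7 = -2/3
  x_1 = -2/3;  a_1 = 4;  x_2 = (x_1 − 4)/7 = -2/3
  x_2 = -2/3;  a_2 = 4;  x_3 = (x_2 − 4)/7 = -2/3
  x_3 = -2/3;  a_3 = 4;  x_4 = (x_3 − 4)/7 = -2/3
  x_4 = -2/3;  a_4 = 4;  x_5 = (x_4 − 4)/7 = -2/3
Digits: (6, 4, 4, 4, 4).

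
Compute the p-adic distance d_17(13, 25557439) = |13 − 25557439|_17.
d_17(13, 25557439) = 1/1419857

Step 1 — x − y = 13 − 25557439 = -25557426. Step 2 — v_17(-25557426) = 5 (factor: -25557426 = −(17^5 · 18); the sign does not affect v_p). Step 3 — |x − y|_17 = 17^{-5} = 1/1419857.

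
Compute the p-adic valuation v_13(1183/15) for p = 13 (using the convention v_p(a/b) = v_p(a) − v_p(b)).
v_13(1183/15) = 2

Factor powers of 13 from the numerator and denominator of the reduced fraction: 1183 = 13^2 · 7 and 15 = 13^0 · 15. Apply v_p(a/b) = v_p(a) − v_p(b): v_13(1183/15) = 2 − 0 = 2.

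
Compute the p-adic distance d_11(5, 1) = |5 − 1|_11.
d_11(5, 1) = 1

Step 1 — x − y = 5 − 1 = 4. Step 2 — v_11(4) = 0 (factor: 4 = (11^0 · 4); the sign does not affect v_p). Step 3 — |x − y|_11 = 11^{0} = 1.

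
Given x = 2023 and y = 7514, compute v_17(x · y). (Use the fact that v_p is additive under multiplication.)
v_17(15200822) = 4

v_p(x) = 2 (factor: 2023 = 17^2 · 7); v_p(y) = 2 (factor: 7514 = 17^2 · 26). Additivity: v_p(xy) = v_p(x) + v_p(y) = 2 + 2 = 4. (Direct check: xy = 15200822 = 17^4 · (182).)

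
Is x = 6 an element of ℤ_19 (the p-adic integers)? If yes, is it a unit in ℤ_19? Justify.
x ∈ ℤ_19^× (unit); v_19(x) = 0

ℤ_19 = {x ∈ ℚ_19 : v_19(x) ≥ 0} and ℤ_19^× = {x ∈ ℤ_19 : v_19(x) = 0}. Here v_19(6) = v_19(num) − v_19(den) = 0; compare against these criteria.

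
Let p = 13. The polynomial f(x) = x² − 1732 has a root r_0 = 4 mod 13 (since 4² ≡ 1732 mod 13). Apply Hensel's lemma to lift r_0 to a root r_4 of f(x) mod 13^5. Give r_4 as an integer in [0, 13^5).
r_4 = 6894 (mod 371293)

Hensel's recurrence: r_{i+1} = r_i − f(r_i)·(f′(r_i))^{-1} mod 13^{i+2}, with f′(x) = 2x. Iterate:
  r_0 = 4 (mod 13)
  r_1 = 134 (mod 169)
  r_2 = 303 (mod 2197)
  r_3 = 6894 (mod 28561)
  r_4 = 6894 (mod 371293)
Final: r_4 = 6894, and one checks f(r_4) ≡ 0 mod 13^5.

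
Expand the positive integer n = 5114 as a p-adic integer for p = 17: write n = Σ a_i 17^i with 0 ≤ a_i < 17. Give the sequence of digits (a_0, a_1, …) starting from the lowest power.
(a_0, a_1, …) = (14, 11, 0, 1)

Repeated division by 17 gives the digits low-to-high: 5114 = 14 + 11·17^1 + 1·17^3. Digit sequence: (14, 11, 0, 1).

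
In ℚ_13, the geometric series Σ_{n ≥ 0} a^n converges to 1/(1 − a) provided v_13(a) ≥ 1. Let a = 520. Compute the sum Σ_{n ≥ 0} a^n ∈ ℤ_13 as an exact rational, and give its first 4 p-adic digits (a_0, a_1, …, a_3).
Σ a^n = 1/(1 − a) = -1/519;  first 4 digits = (1, 1, 4, 7)

v_13(a) = 1 ≥ 1, so the series converges in ℤ_13 to 1/(1 − a) = 1/(1 − 520) = -1/519. Expand this rational in ℤ_13: compute digits iteratively via d_i = x_i mod 13, x_{i+1} = (x_i − d_i)/13. The first 4 digits are (1, 1, 4, 7).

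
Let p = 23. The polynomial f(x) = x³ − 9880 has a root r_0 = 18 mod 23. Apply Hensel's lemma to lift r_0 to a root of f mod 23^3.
r_2 = 9333 (mod 12167)

Hensel: r_{i+1} = r_i − f(r_i)/f′(r_i) mod 23^{i+2}, where f′(x) = 3x². Iterate:
  r_0 = 18 (mod 23)
  r_1 = 340 (mod 529)
  r_2 = 9333 (mod 12167)
Final: r = 9333 with f(r) ≡ 0 mod 23^3.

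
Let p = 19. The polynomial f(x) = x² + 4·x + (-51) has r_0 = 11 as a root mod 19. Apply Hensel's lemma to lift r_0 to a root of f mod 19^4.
r_3 = 68791 (mod 130321)

Hensel: r_{i+1} = r_i − f(r_i)·(f′(r_i))^{-1} mod 19^{i+2}, f′(x) = 2x + 4. Iterate:
  r_0 = 11 (mod 19)
  r_1 = 201 (mod 361)
  r_2 = 201 (mod 6859)
  r_3 = 68791 (mod 130321)
Final: r = 68791 satisfies f(r) ≡ 0 mod 19^4.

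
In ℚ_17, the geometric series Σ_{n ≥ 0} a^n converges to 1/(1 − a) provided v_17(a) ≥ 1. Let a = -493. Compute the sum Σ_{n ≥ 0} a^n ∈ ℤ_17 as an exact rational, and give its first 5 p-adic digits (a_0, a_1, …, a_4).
Σ a^n = 1/(1 − a) = 1/494;  first 5 digits = (1, 5, 6, 4, 9)

v_17(a) = 1 ≥ 1, so the series converges in ℤ_17 to 1/(1 − a) = 1/(1 − (-493)) = 1/494. Expand this rational in ℤ_17: compute digits iteratively via d_i = x_i mod 17, x_{i+1} = (x_i − d_i)/17. The first 5 digits are (1, 5, 6, 4, 9).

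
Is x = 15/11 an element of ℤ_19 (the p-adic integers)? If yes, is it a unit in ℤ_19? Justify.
x ∈ ℤ_19^× (unit); v_19(x) = 0

ℤ_19 = {x ∈ ℚ_19 : v_19(x) ≥ 0} and ℤ_19^× = {x ∈ ℤ_19 : v_19(x) = 0}. Here v_19(15/11) = v_19(num) − v_19(den) = 0; compare against these criteria.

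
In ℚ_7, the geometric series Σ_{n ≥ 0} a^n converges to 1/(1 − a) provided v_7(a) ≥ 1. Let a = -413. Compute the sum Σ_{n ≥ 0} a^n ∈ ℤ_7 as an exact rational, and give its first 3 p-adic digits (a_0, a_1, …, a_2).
Σ a^n = 1/(1 − a) = 1/414;  first 3 digits = (1, 4, 0)

v_7(a) = 1 ≥ 1, so the series converges in ℤ_7 to 1/(1 − a) = 1/(1 − (-413)) = 1/414. Expand this rational in ℤ_7: compute digits iteratively via d_i = x_i mod 7, x_{i+1} = (x_i − d_i)/7. The first 3 digits are (1, 4, 0).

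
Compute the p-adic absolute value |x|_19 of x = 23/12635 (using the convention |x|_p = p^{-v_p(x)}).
|23/12635|_19 = 361

Step 1 — compute v_19(x) by factoring powers of 19 out of the numerator and denominator: v_19(23/12635) = -2. Step 2 — apply |x|_p = p^{-v_p(x)} = 19^{2} = 361.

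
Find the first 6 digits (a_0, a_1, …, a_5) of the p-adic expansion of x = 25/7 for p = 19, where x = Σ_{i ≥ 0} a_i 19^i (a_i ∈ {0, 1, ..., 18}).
(a_0, …, a_5) = (9, 16, 10, 13, 2, 8)

v_19(25/7) = 0 (numerator and denominator both coprime to 19), so x ∈ ℤ_19^×. Compute digits iteratively via a_i = x_i mod 19, x_{i+1} = (x_i − a_i)/19, with x_0 = x:
  x_0 = 25/7;  a_0 = 9;  x_1 = (x_0 − 9)/19 = -2/7
  x_1 = -2/7;  a_1 = 16;  x_2 = (x_1 − 16)/19 = -6/7
  x_2 = -6/7;  a_2 = 10;  x_3 = (x_2 − 10)/19 = -4/7
  x_3 = -4/7;  a_3 = 13;  x_4 = (x_3 − 13)/19 = -5/7
  x_4 = -5/7;  a_4 = 2;  x_5 = (x_4 − 2)/19 = -1/7
  x_5 = -1/7;  a_5 = 8;  x_6 = (x_5 − 8)/19 = -3/7
Digits: (9, 16, 10, 13, 2, 8).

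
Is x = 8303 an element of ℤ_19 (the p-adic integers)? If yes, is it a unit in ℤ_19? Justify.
x ∈ ℤ_19 but not a unit; v_19(x) = 2 > 0

ℤ_19 = {x ∈ ℚ_19 : v_19(x) ≥ 0} and ℤ_19^× = {x ∈ ℤ_19 : v_19(x) = 0}. Here v_19(8303) = v_19(num) − v_19(den) = 2; compare against these criteria.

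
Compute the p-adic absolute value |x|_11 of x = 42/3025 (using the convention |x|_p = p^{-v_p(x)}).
|42/3025|_11 = 121

Step 1 — compute v_11(x) by factoring powers of 11 out of the numerator and denominator: v_11(42/3025) = -2. Step 2 — apply |x|_p = p^{-v_p(x)} = 11^{2} = 121.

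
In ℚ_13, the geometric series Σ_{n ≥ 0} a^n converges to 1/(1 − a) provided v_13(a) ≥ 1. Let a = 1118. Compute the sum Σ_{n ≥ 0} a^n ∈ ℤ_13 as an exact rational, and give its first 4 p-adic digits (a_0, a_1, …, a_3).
Σ a^n = 1/(1 − a) = -1/1117;  first 4 digits = (1, 8, 5, 2)

v_13(a) = 1 ≥ 1, so the series converges in ℤ_13 to 1/(1 − a) = 1/(1 − 1118) = -1/1117. Expand this rational in ℤ_13: compute digits iteratively via d_i = x_i mod 13, x_{i+1} = (x_i − d_i)/13. The first 4 digits are (1, 8, 5, 2).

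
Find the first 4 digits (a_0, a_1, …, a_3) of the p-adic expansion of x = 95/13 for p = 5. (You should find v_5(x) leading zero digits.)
(a_0, …, a_3) = (0, 3, 2, 3)

v_5(95/13) = 1, so a_0 = ... = a_0 = 0. Factor out: x = 5^1 · u with u = 19/13 a unit in ℤ_5. Expand u iteratively via a_{v+i} = u_i mod 5, u_{i+1} = (u_i − a_{v+i})/5:
  u_0 = 19/13;  a_1 = 3;  u_1 = (u_0 − 3)/5 = -4/13
  u_1 = -4/13;  a_2 = 2;  u_2 = (u_1 − 2)/5 = -6/13
  u_2 = -6/13;  a_3 = 3;  u_3 = (u_2 − 3)/5 = -9/13
Digits: (0, 3, 2, 3).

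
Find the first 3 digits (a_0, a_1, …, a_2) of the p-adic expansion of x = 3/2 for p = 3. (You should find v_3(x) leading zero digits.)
(a_0, …, a_2) = (0, 2, 1)

v_3(3/2) = 1, so a_0 = ... = a_0 = 0. Factor out: x = 3^1 · u with u = 1/2 a unit in ℤ_3. Expand u iteratively via a_{v+i} = u_i mod 3, u_{i+1} = (u_i − a_{v+i})/3:
  u_0 = 1/2;  a_1 = 2;  u_1 = (u_0 − 2)/3 = -1/2
  u_1 = -1/2;  a_2 = 1;  u_2 = (u_1 − 1)/3 = -1/2
Digits: (0, 2, 1).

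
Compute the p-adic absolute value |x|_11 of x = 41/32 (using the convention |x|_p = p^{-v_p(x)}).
|41/32|_11 = 1

Step 1 — compute v_11(x) by factoring powers of 11 out of the numerator and denominator: v_11(41/32) = 0. Step 2 — apply |x|_p = p^{-v_p(x)} = 11^{0} = 1.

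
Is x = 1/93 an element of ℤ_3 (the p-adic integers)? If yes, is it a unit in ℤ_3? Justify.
x ∉ ℤ_3 (v_3(x) = -1 < 0)

ℤ_3 = {x ∈ ℚ_3 : v_3(x) ≥ 0} and ℤ_3^× = {x ∈ ℤ_3 : v_3(x) = 0}. Here v_3(1/93) = v_3(num) − v_3(den) = -1; compare against these criteria.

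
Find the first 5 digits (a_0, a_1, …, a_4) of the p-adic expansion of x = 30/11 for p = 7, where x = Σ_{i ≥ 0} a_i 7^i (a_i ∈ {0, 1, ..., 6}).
(a_0, …, a_4) = (4, 3, 4, 0, 5)

v_7(30/11) = 0 (numerator and denominator both coprime to 7), so x ∈ ℤ_7^×. Compute digits iteratively via a_i = x_i mod 7, x_{i+1} = (x_i − a_i)/7, with x_0 = x:
  x_0 = 30/11;  a_0 = 4;  x_1 = (x_0 − 4)/7 = -2/11
  x_1 = -2/11;  a_1 = 3;  x_2 = (x_1 − 3)/7 = -5/11
  x_2 = -5/11;  a_2 = 4;  x_3 = (x_2 − 4)/7 = -7/11
  x_3 = -7/11;  a_3 = 0;  x_4 = (x_3 − 0)/7 = -1/11
  x_4 = -1/11;  a_4 = 5;  x_5 = (x_4 − 5)/7 = -8/11
Digits: (4, 3, 4, 0, 5).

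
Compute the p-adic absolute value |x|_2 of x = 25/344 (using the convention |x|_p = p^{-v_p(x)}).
|25/344|_2 = 8

Step 1 — compute v_2(x) by factoring powers of 2 out of the numerator and denominator: v_2(25/344) = -3. Step 2 — apply |x|_p = p^{-v_p(x)} = 2^{3} = 8.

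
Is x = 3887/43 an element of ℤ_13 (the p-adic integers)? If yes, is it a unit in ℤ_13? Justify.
x ∈ ℤ_13 but not a unit; v_13(x) = 2 > 0

ℤ_13 = {x ∈ ℚ_13 : v_13(x) ≥ 0} and ℤ_13^× = {x ∈ ℤ_13 : v_13(x) = 0}. Here v_13(3887/43) = v_13(num) − v_13(den) = 2; compare against these criteria.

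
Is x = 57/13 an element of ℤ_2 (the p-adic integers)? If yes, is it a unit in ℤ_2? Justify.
x ∈ ℤ_2^× (unit); v_2(x) = 0

ℤ_2 = {x ∈ ℚ_2 : v_2(x) ≥ 0} and ℤ_2^× = {x ∈ ℤ_2 : v_2(x) = 0}. Here v_2(57/13) = v_2(num) − v_2(den) = 0; compare against these criteria.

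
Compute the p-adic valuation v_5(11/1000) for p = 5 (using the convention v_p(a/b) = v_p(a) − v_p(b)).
v_5(11/1000) = -3

Factor powers of 5 from the numerator and denominator of the reduced fraction: 11 = 5^0 · 11 and 1000 = 5^3 · 8. Apply v_p(a/b) = v_p(a) − v_p(b): v_5(11/1000) = 0 − 3 = -3.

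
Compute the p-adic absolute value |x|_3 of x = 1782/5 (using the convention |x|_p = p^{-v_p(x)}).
|1782/5|_3 = 1/81

Step 1 — compute v_3(x) by factoring powers of 3 out of the numerator and denominator: v_3(1782/5) = 4. Step 2 — apply |x|_p = p^{-v_p(x)} = 3^{-4} = 1/81.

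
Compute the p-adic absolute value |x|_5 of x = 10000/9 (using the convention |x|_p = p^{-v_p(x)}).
|10000/9|_5 = 1/625

Step 1 — compute v_5(x) by factoring powers of 5 out of the numerator and denominator: v_5(10000/9) = 4. Step 2 — apply |x|_p = p^{-v_p(x)} = 5^{-4} = 1/625.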